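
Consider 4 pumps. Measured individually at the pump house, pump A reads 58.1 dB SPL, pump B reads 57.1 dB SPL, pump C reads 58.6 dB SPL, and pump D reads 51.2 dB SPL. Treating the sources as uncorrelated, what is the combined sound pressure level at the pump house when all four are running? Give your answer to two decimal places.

63.04 dB SPL

Add the sources as powers (linear), then convert back to dB:
L_total = 10·log₁₀(10^(58.1/10) + 10^(57.1/10) + 10^(58.6/10) + 10^(51.2/10)) = 10·log₁₀(2015000) = 63.04 dB SPL.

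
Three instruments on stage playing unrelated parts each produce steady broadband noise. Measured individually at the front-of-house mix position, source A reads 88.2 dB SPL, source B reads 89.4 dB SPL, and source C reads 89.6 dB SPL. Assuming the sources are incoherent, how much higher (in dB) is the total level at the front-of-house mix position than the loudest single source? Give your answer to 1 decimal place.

Add the sources as powers (linear), then convert back to dB:
L_total = 10·log₁₀(10^(88.2/10) + 10^(89.4/10) + 10^(89.6/10)) = 93.88 dB SPL.
Excess over the loudest (89.6 dB): 93.88 − 89.6 = 4.3 dB.

4.3 dB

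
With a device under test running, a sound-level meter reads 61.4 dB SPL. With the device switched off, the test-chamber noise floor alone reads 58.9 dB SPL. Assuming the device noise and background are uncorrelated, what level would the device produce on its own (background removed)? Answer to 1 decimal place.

Background correction is a power subtraction:
L_src = 10·log₁₀(10^(61.4/10) − 10^(58.9/10)) = 10·log₁₀(604100) = 57.8 dB SPL.

57.8 dB SPL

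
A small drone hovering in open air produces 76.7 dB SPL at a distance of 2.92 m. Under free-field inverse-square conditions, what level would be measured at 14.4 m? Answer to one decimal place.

Inverse-square spreading gives ΔL = −20·log₁₀(d₂/d₁).
ΔL = −20·log₁₀(14.4/2.92) = -13.86 dB, so L₂ = 76.7 + (-13.86) = 62.8 dB SPL.

62.8 dB SPL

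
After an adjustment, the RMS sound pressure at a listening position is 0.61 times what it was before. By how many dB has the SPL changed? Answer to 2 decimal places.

Sound pressure is an amplitude quantity: ΔL = 20·log₁₀(p₂/p₁).
20·log₁₀(0.61) = -4.29 dB.

-4.29 dB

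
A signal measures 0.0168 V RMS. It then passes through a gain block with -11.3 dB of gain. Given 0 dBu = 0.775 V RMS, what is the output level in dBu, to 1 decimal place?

Input level: 20·log₁₀(0.0168/0.775) = -33.28 dBu.
Output: -33.28 − 11.3 = -44.6 dBu.

-44.6 dBu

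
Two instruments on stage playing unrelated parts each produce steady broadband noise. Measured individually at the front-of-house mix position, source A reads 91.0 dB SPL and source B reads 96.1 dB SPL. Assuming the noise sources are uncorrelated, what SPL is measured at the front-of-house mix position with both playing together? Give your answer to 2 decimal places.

Uncorrelated sources add in intensity (power), not in dB.
L_total = 10·log₁₀(10^(91.0/10) + 10^(96.1/10)) = 10·log₁₀(5333000000) = 97.27 dB SPL.

97.27 dB SPL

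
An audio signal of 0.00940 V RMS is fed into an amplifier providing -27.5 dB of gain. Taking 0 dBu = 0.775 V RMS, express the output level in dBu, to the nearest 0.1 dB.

-65.8 dBu

Input level: 20·log₁₀(0.00940/0.775) = -38.32 dBu.
Output: -38.32 − 27.5 = -65.8 dBu.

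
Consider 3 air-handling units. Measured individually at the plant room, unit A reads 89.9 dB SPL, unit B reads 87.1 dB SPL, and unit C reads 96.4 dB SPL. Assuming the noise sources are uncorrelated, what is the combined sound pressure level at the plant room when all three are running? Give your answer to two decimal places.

Uncorrelated sources add in intensity (power), not in dB.
L_total = 10·log₁₀(10^(89.9/10) + 10^(87.1/10) + 10^(96.4/10)) = 10·log₁₀(5855000000) = 97.68 dB SPL.

97.68 dB SPL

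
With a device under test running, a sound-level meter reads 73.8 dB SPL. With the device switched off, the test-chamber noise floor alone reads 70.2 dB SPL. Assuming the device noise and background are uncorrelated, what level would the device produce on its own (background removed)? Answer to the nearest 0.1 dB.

71.3 dB SPL

Subtract intensities: L_src = 10·log₁₀(10^(L_total/10) − 10^(L_bg/10)).
L_src = 10·log₁₀(10^(73.8/10) − 10^(70.2/10)) = 10·log₁₀(13520000) = 71.3 dB SPL.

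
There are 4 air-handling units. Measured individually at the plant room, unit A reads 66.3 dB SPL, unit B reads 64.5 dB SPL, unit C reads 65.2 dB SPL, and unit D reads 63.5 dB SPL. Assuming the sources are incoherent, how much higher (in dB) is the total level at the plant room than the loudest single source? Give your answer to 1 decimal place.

4.7 dB

Incoherent sources sum as intensities:
L_total = 10·log₁₀(10^(66.3/10) + 10^(64.5/10) + 10^(65.2/10) + 10^(63.5/10)) = 71.02 dB SPL.
Excess over the loudest (66.3 dB): 71.02 − 66.3 = 4.7 dB.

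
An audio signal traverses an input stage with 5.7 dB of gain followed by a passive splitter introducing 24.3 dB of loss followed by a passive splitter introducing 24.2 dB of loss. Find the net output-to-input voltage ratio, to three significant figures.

0.00724

Net gain = 5.7 + (−24.3) + (−24.2) = -42.8 dB.
Voltage ratio = 10^(-42.8/20) = 0.00724.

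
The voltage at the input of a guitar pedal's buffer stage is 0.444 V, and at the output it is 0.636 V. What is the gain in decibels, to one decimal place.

For a voltage ratio, dB = 20·log₁₀(V₂/V₁).
20·log₁₀(0.636/0.444) = 20·log₁₀(1.432) = 3.1 dB.

3.1 dB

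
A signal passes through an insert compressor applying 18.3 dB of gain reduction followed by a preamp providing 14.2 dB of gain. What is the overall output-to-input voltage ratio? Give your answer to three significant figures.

0.624

Net gain = (−18.3) + 14.2 = -4.1 dB.
Voltage ratio = 10^(-4.1/20) = 0.624.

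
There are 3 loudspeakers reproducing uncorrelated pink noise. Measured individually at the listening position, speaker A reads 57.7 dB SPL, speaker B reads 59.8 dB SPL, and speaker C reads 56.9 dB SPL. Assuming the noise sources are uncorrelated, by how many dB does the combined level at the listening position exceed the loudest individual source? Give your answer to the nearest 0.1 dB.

3.3 dB

Incoherent sources sum as intensities:
L_total = 10·log₁₀(10^(57.7/10) + 10^(59.8/10) + 10^(56.9/10)) = 63.08 dB SPL.
Excess over the loudest (59.8 dB): 63.08 − 59.8 = 3.3 dB.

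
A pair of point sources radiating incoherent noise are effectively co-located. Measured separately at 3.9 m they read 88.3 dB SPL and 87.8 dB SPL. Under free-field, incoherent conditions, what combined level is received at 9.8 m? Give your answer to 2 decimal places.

Combined at 3.9 m: 10·log₁₀(10^(88.3/10)+10^(87.8/10)) = 91.067 dB SPL.
Then apply −20·log₁₀(9.8/3.9) = -8.003 dB → 83.06 dB SPL.

83.06 dB SPL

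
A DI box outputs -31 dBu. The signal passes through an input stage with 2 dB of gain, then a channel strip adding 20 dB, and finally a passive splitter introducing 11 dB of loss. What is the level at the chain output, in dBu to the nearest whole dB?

-20 dBu

In dB, series stages simply add:
-31 + 2 + 20 − 11 = -20 dBu.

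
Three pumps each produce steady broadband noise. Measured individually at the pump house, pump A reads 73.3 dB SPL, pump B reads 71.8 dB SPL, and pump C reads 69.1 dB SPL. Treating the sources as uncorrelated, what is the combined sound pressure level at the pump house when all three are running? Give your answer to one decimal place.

Uncorrelated sources add in intensity (power), not in dB.
L_total = 10·log₁₀(10^(73.3/10) + 10^(71.8/10) + 10^(69.1/10)) = 10·log₁₀(44640000) = 76.5 dB SPL.

76.5 dB SPL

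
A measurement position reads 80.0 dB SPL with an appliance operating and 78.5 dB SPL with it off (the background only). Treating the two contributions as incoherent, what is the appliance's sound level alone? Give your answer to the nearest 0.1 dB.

74.7 dB SPL

Subtract intensities: L_src = 10·log₁₀(10^(L_total/10) − 10^(L_bg/10)).
L_src = 10·log₁₀(10^(80.0/10) − 10^(78.5/10)) = 10·log₁₀(29210000) = 74.7 dB SPL.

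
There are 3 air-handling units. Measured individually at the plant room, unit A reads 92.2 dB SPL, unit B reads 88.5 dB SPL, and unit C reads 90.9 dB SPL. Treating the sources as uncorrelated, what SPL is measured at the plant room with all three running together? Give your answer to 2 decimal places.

95.56 dB SPL

Add the sources as powers (linear), then convert back to dB:
L_total = 10·log₁₀(10^(92.2/10) + 10^(88.5/10) + 10^(90.9/10)) = 10·log₁₀(3598000000) = 95.56 dB SPL.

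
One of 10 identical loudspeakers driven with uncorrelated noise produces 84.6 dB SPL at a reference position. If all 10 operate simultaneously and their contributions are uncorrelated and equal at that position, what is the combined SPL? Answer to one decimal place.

94.6 dB SPL

10 equal incoherent sources raise the level by 10·log₁₀(10) = 10.00 dB.
L_total = 84.6 + 10.00 = 94.6 dB SPL.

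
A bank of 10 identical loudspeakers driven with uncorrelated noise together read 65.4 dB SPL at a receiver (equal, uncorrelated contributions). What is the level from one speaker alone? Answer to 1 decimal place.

55.4 dB SPL

10 equal incoherent sources add 10·log₁₀(10) = 10.00 dB over one source.
L_one = 65.4 − 10.00 = 55.4 dB SPL.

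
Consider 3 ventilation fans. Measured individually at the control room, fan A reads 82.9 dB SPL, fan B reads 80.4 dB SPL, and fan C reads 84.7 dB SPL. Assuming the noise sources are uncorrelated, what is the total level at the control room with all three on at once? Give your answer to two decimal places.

87.78 dB SPL

Uncorrelated sources add in intensity (power), not in dB.
L_total = 10·log₁₀(10^(82.9/10) + 10^(80.4/10) + 10^(84.7/10)) = 10·log₁₀(599800000) = 87.78 dB SPL.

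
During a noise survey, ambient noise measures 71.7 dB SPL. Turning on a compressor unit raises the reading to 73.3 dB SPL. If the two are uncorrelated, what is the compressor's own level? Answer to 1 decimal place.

68.2 dB SPL

Remove the background by subtracting linear intensities:
L_src = 10·log₁₀(10^(73.3/10) − 10^(71.7/10)) = 10·log₁₀(6589000) = 68.2 dB SPL.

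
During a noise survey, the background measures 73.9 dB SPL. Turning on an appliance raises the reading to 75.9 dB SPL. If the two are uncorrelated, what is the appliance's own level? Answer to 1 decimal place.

Remove the background by subtracting linear intensities:
L_src = 10·log₁₀(10^(75.9/10) − 10^(73.9/10)) = 10·log₁₀(14360000) = 71.6 dB SPL.

71.6 dB SPL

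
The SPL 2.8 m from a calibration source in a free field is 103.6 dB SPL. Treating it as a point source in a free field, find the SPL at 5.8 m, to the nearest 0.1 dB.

For a point source in a free field, ΔL = −20·log₁₀(d₂/d₁).
ΔL = −20·log₁₀(5.8/2.8) = -6.33 dB, so L₂ = 103.6 + (-6.33) = 97.3 dB SPL.

97.3 dB SPL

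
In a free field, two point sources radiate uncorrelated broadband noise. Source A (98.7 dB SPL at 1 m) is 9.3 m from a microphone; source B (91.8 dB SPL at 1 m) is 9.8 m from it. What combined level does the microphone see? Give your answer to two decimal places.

80.06 dB SPL

At the listener: L_A = 98.7 − 20·log₁₀(9.3) = 79.330 dB; L_B = 91.8 − 20·log₁₀(9.8) = 71.975 dB.
Combined: 10·log₁₀(10^(79.330/10)+10^(71.975/10)) = 80.06 dB SPL.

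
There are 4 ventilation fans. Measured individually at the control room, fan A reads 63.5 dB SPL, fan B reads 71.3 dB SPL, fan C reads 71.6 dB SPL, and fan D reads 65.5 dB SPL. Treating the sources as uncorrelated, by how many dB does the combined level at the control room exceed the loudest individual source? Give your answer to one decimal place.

Add the sources as powers (linear), then convert back to dB:
L_total = 10·log₁₀(10^(63.5/10) + 10^(71.3/10) + 10^(71.6/10) + 10^(65.5/10)) = 75.28 dB SPL.
Excess over the loudest (71.6 dB): 75.28 − 71.6 = 3.7 dB.

3.7 dB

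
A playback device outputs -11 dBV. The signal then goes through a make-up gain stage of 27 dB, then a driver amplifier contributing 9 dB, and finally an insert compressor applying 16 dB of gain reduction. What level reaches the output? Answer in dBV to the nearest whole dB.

+9 dBV

In dB, series stages simply add:
-11 + 27 + 9 − 16 = +9 dBV.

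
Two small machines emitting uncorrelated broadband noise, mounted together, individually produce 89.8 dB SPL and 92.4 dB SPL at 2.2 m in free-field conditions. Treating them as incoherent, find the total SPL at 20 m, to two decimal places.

Combined at 2.2 m: 10·log₁₀(10^(89.8/10)+10^(92.4/10)) = 94.302 dB SPL.
Then apply −20·log₁₀(20/2.2) = -19.172 dB → 75.13 dB SPL.

75.13 dB SPL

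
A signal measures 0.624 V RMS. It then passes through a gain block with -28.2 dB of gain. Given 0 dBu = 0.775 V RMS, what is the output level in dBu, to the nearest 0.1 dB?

-30.1 dBu

Input level: 20·log₁₀(0.624/0.775) = -1.88 dBu.
Output: -1.88 − 28.2 = -30.1 dBu.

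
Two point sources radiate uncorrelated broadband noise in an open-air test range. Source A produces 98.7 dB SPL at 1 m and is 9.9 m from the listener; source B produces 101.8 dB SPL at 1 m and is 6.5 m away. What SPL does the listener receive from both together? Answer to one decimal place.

At the listener: L_A = 98.7 − 20·log₁₀(9.9) = 78.79 dB; L_B = 101.8 − 20·log₁₀(6.5) = 85.54 dB.
Combined: 10·log₁₀(10^(78.79/10)+10^(85.54/10)) = 86.4 dB SPL.

86.4 dB SPL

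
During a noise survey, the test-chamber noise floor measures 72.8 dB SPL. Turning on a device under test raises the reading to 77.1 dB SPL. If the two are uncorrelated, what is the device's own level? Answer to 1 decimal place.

Background correction is a power subtraction:
L_src = 10·log₁₀(10^(77.1/10) − 10^(72.8/10)) = 10·log₁₀(32230000) = 75.1 dB SPL.

75.1 dB SPL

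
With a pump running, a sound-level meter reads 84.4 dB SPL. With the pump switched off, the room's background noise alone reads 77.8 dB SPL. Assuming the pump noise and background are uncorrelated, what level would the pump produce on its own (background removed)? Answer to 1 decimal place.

83.3 dB SPL

Remove the background by subtracting linear intensities:
L_src = 10·log₁₀(10^(84.4/10) − 10^(77.8/10)) = 10·log₁₀(215200000) = 83.3 dB SPL.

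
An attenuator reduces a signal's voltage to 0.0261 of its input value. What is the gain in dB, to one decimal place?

-31.7 dB

Voltage ratio → dB uses the 20·log₁₀ form:
20·log₁₀(0.0261) = -31.7 dB.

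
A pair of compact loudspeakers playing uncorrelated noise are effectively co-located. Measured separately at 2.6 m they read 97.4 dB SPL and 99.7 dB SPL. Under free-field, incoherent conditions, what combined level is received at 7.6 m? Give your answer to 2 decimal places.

Combined at 2.6 m: 10·log₁₀(10^(97.4/10)+10^(99.7/10)) = 101.711 dB SPL.
Then apply −20·log₁₀(7.6/2.6) = -9.317 dB → 92.39 dB SPL.

92.39 dB SPL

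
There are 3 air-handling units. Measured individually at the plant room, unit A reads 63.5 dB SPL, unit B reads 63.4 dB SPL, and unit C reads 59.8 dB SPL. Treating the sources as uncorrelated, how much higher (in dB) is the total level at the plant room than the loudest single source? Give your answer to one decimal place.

Add the sources as powers (linear), then convert back to dB:
L_total = 10·log₁₀(10^(63.5/10) + 10^(63.4/10) + 10^(59.8/10)) = 67.31 dB SPL.
Excess over the loudest (63.5 dB): 67.31 − 63.5 = 3.8 dB.

3.8 dB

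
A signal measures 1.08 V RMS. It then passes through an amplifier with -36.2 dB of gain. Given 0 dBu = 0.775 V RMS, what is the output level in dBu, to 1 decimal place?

-33.3 dBu

Input level: 20·log₁₀(1.08/0.775) = 2.88 dBu.
Output: 2.88 − 36.2 = -33.3 dBu.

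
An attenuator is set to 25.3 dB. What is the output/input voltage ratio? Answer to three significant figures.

0.0543

Voltage ratio = 10^(dB/20).
10^(-25.3/20) = 10^(-1.265) = 0.0543.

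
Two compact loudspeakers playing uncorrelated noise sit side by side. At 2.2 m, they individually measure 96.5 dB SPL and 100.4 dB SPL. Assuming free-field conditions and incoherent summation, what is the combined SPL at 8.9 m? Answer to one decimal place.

89.7 dB SPL

Combined at 2.2 m: 10·log₁₀(10^(96.5/10)+10^(100.4/10)) = 101.88 dB SPL.
Then apply −20·log₁₀(8.9/2.2) = -12.14 dB → 89.7 dB SPL.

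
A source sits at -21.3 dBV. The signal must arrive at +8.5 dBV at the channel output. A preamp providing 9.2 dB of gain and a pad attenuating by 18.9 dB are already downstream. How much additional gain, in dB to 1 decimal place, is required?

39.5 dB

The required make-up gain is the shortfall in the dB sum.
G = +8.5 − (-21.3) − 9.2 + 18.9 = 39.5 dB.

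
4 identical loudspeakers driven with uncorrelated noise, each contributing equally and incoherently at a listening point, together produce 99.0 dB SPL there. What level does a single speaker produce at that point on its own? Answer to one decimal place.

93.0 dB SPL

4 equal incoherent sources add 10·log₁₀(4) = 6.02 dB over one source.
L_one = 99.0 − 6.02 = 93.0 dB SPL.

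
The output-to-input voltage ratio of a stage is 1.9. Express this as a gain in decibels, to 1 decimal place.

5.6 dB

For a voltage ratio, dB = 20·log₁₀(V₂/V₁).
20·log₁₀(1.9) = 5.6 dB.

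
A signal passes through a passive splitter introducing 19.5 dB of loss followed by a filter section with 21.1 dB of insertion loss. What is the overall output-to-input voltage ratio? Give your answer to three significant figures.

0.00933

Net gain = (−19.5) + (−21.1) = -40.6 dB.
Voltage ratio = 10^(-40.6/20) = 0.00933.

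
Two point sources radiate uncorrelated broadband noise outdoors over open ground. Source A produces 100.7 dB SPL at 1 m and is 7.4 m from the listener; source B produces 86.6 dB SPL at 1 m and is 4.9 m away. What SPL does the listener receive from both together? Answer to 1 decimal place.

At the listener: L_A = 100.7 − 20·log₁₀(7.4) = 83.32 dB; L_B = 86.6 − 20·log₁₀(4.9) = 72.80 dB.
Combined: 10·log₁₀(10^(83.32/10)+10^(72.80/10)) = 83.7 dB SPL.

83.7 dB SPL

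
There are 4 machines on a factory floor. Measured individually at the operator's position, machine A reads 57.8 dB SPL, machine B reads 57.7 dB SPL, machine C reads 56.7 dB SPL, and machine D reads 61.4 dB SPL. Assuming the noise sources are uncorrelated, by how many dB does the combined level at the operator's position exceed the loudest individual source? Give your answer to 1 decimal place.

Add the sources as powers (linear), then convert back to dB:
L_total = 10·log₁₀(10^(57.8/10) + 10^(57.7/10) + 10^(56.7/10) + 10^(61.4/10)) = 64.83 dB SPL.
Excess over the loudest (61.4 dB): 64.83 − 61.4 = 3.4 dB.

3.4 dB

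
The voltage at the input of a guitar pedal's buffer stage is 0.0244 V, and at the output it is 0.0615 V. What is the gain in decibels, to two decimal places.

Voltage is an amplitude quantity, so gain = 20·log₁₀(V_out/V_in).
20·log₁₀(0.0615/0.0244) = 20·log₁₀(2.520) = 8.03 dB.

8.03 dB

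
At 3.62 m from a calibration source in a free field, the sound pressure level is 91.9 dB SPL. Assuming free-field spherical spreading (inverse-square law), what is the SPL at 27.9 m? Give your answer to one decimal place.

74.2 dB SPL

Inverse-square spreading gives ΔL = −20·log₁₀(d₂/d₁).
ΔL = −20·log₁₀(27.9/3.62) = -17.74 dB, so L₂ = 91.9 + (-17.74) = 74.2 dB SPL.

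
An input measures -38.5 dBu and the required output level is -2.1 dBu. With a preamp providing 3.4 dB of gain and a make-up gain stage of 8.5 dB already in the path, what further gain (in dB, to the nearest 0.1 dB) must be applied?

The required make-up gain is the shortfall in the dB sum.
G = -2.1 − (-38.5) − 3.4 − 8.5 = 24.5 dB.

24.5 dB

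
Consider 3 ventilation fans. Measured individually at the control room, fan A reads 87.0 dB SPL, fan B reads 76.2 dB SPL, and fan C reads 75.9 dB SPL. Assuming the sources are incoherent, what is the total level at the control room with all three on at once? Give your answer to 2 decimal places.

87.65 dB SPL

Uncorrelated sources add in intensity (power), not in dB.
L_total = 10·log₁₀(10^(87.0/10) + 10^(76.2/10) + 10^(75.9/10)) = 10·log₁₀(581800000) = 87.65 dB SPL.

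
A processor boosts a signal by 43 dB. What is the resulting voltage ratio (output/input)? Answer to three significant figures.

Voltage ratio = 10^(dB/20).
10^(43/20) = 10^(2.150) = 141.

141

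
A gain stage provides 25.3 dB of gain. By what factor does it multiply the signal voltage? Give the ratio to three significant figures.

Voltage ratio = 10^(dB/20).
10^(25.3/20) = 10^(1.265) = 18.4.

18.4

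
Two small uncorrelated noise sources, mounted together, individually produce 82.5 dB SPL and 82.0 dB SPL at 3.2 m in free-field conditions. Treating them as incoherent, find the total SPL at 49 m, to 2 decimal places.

Combined at 3.2 m: 10·log₁₀(10^(82.5/10)+10^(82.0/10)) = 85.267 dB SPL.
Then apply −20·log₁₀(49/3.2) = -23.701 dB → 61.57 dB SPL.

61.57 dB SPL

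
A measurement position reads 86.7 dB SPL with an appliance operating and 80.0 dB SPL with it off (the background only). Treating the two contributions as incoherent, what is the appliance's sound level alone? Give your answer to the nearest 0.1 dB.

Subtract intensities: L_src = 10·log₁₀(10^(L_total/10) − 10^(L_bg/10)).
L_src = 10·log₁₀(10^(86.7/10) − 10^(80.0/10)) = 10·log₁₀(367700000) = 85.7 dB SPL.

85.7 dB SPL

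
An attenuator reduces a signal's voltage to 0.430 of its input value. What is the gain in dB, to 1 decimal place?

-7.3 dB

Voltage ratio → dB uses the 20·log₁₀ form:
20·log₁₀(0.430) = -7.3 dB.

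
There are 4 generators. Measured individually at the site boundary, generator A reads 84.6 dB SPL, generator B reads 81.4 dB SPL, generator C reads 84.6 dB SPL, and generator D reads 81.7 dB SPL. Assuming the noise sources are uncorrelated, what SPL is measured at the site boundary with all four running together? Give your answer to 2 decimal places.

Incoherent sources sum as intensities:
L_total = 10·log₁₀(10^(84.6/10) + 10^(81.4/10) + 10^(84.6/10) + 10^(81.7/10)) = 10·log₁₀(862800000) = 89.36 dB SPL.

89.36 dB SPL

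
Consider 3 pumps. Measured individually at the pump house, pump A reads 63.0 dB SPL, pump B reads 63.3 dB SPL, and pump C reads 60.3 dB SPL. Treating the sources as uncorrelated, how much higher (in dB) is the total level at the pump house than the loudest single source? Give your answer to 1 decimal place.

3.9 dB

Incoherent sources sum as intensities:
L_total = 10·log₁₀(10^(63.0/10) + 10^(63.3/10) + 10^(60.3/10)) = 67.16 dB SPL.
Excess over the loudest (63.3 dB): 67.16 − 63.3 = 3.9 dB.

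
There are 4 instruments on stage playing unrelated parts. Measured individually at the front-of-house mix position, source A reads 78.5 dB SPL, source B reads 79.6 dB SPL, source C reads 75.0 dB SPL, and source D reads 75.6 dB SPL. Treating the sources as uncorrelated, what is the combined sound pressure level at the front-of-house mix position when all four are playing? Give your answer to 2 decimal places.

Incoherent sources sum as intensities:
L_total = 10·log₁₀(10^(78.5/10) + 10^(79.6/10) + 10^(75.0/10) + 10^(75.6/10)) = 10·log₁₀(229900000) = 83.62 dB SPL.

83.62 dB SPL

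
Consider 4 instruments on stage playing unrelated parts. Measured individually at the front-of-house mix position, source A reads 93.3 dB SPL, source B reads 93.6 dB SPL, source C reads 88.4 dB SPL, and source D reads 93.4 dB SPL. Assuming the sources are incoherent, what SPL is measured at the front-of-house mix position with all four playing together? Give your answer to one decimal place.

Incoherent sources sum as intensities:
L_total = 10·log₁₀(10^(93.3/10) + 10^(93.6/10) + 10^(88.4/10) + 10^(93.4/10)) = 10·log₁₀(7308000000) = 98.6 dB SPL.

98.6 dB SPL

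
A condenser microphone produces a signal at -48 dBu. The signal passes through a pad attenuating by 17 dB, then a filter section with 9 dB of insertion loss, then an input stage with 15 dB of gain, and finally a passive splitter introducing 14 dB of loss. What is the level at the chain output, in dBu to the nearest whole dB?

Cascaded gains and losses add directly in dB.
-48 − 17 − 9 + 15 − 14 = -73 dBu.

-73 dBu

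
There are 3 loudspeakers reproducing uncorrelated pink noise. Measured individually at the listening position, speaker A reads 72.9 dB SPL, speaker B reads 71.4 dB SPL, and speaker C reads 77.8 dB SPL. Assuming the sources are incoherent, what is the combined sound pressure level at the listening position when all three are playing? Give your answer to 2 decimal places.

79.71 dB SPL

Add the sources as powers (linear), then convert back to dB:
L_total = 10·log₁₀(10^(72.9/10) + 10^(71.4/10) + 10^(77.8/10)) = 10·log₁₀(93560000) = 79.71 dB SPL.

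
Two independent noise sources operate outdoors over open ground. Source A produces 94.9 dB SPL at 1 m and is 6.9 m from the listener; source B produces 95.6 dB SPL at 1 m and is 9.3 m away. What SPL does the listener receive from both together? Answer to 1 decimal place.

At the listener: L_A = 94.9 − 20·log₁₀(6.9) = 78.12 dB; L_B = 95.6 − 20·log₁₀(9.3) = 76.23 dB.
Combined: 10·log₁₀(10^(78.12/10)+10^(76.23/10)) = 80.3 dB SPL.

80.3 dB SPL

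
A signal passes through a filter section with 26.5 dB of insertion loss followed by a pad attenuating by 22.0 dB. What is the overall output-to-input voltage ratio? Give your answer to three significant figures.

Net gain = (−26.5) + (−22.0) = -48.5 dB.
Voltage ratio = 10^(-48.5/20) = 0.00376.

0.00376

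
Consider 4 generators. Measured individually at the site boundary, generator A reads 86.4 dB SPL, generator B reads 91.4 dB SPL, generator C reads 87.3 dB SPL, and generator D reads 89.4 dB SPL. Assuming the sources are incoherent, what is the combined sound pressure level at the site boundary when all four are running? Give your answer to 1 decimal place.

Incoherent sources sum as intensities:
L_total = 10·log₁₀(10^(86.4/10) + 10^(91.4/10) + 10^(87.3/10) + 10^(89.4/10)) = 10·log₁₀(3225000000) = 95.1 dB SPL.

95.1 dB SPL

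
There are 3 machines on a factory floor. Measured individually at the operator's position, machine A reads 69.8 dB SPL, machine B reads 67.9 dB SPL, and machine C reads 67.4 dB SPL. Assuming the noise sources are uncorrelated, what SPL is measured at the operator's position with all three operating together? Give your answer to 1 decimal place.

Add the sources as powers (linear), then convert back to dB:
L_total = 10·log₁₀(10^(69.8/10) + 10^(67.9/10) + 10^(67.4/10)) = 10·log₁₀(21210000) = 73.3 dB SPL.

73.3 dB SPL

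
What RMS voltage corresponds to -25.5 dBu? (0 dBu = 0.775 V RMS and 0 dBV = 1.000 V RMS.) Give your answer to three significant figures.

V = 0.775 V × 10^(-25.5/20).
= 0.775 × 0.05309 = 0.0411 V.

0.0411 V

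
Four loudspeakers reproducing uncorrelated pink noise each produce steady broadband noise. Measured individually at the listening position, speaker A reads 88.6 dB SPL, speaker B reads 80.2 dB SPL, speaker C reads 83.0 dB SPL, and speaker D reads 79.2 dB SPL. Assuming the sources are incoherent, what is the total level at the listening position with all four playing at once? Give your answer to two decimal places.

90.46 dB SPL

Add the sources as powers (linear), then convert back to dB:
L_total = 10·log₁₀(10^(88.6/10) + 10^(80.2/10) + 10^(83.0/10) + 10^(79.2/10)) = 10·log₁₀(1112000000) = 90.46 dB SPL.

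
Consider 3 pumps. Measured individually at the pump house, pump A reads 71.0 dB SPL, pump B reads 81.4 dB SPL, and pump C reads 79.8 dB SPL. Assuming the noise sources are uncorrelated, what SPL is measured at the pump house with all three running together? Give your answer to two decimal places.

Uncorrelated sources add in intensity (power), not in dB.
L_total = 10·log₁₀(10^(71.0/10) + 10^(81.4/10) + 10^(79.8/10)) = 10·log₁₀(246100000) = 83.91 dB SPL.

83.91 dB SPL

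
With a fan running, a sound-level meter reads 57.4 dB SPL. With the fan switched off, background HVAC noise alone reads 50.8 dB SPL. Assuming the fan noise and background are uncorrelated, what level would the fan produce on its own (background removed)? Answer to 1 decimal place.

56.3 dB SPL

Subtract intensities: L_src = 10·log₁₀(10^(L_total/10) − 10^(L_bg/10)).
L_src = 10·log₁₀(10^(57.4/10) − 10^(50.8/10)) = 10·log₁₀(429300) = 56.3 dB SPL.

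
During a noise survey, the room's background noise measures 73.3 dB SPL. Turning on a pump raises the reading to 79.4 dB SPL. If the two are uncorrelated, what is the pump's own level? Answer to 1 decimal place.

78.2 dB SPL

Background correction is a power subtraction:
L_src = 10·log₁₀(10^(79.4/10) − 10^(73.3/10)) = 10·log₁₀(65720000) = 78.2 dB SPL.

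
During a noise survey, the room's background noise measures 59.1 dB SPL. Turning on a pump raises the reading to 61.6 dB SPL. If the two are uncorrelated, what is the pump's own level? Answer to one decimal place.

58.0 dB SPL

Subtract intensities: L_src = 10·log₁₀(10^(L_total/10) − 10^(L_bg/10)).
L_src = 10·log₁₀(10^(61.6/10) − 10^(59.1/10)) = 10·log₁₀(632600) = 58.0 dB SPL.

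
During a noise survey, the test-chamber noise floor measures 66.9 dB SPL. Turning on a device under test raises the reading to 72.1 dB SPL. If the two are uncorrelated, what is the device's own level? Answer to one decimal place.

Remove the background by subtracting linear intensities:
L_src = 10·log₁₀(10^(72.1/10) − 10^(66.9/10)) = 10·log₁₀(11320000) = 70.5 dB SPL.

70.5 dB SPL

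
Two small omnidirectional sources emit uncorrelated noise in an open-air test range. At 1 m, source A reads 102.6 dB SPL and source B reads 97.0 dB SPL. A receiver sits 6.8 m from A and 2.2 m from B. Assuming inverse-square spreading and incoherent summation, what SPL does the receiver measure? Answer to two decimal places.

91.55 dB SPL

At the listener: L_A = 102.6 − 20·log₁₀(6.8) = 85.950 dB; L_B = 97.0 − 20·log₁₀(2.2) = 90.152 dB.
Combined: 10·log₁₀(10^(85.950/10)+10^(90.152/10)) = 91.55 dB SPL.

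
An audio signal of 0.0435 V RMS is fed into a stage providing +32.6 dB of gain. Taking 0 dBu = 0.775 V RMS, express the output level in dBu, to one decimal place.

Input level: 20·log₁₀(0.0435/0.775) = -25.02 dBu.
Output: -25.02 + 32.6 = +7.6 dBu.

+7.6 dBu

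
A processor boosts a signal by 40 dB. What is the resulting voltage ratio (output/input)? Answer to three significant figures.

Voltage ratio = 10^(dB/20).
10^(40/20) = 10^(2.000) = 100.

100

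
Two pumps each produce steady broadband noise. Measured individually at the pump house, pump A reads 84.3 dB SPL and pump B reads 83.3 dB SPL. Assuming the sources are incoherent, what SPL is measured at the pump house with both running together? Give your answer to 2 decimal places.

86.84 dB SPL

Uncorrelated sources add in intensity (power), not in dB.
L_total = 10·log₁₀(10^(84.3/10) + 10^(83.3/10)) = 10·log₁₀(482900000) = 86.84 dB SPL.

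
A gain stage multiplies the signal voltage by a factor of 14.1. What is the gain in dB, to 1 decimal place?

23.0 dB

Voltage ratio → dB uses the 20·log₁₀ form:
20·log₁₀(14.1) = 23.0 dB.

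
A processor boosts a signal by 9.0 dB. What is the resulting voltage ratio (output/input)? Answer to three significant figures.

Voltage ratio = 10^(dB/20).
10^(9.0/20) = 10^(0.4500) = 2.82.

2.82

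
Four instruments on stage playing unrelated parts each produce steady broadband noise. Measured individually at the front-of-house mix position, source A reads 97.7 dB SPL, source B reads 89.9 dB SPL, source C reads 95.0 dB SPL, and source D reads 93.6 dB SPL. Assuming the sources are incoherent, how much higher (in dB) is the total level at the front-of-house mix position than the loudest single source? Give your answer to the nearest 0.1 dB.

Add the sources as powers (linear), then convert back to dB:
L_total = 10·log₁₀(10^(97.7/10) + 10^(89.9/10) + 10^(95.0/10) + 10^(93.6/10)) = 100.91 dB SPL.
Excess over the loudest (97.7 dB): 100.91 − 97.7 = 3.2 dB.

3.2 dB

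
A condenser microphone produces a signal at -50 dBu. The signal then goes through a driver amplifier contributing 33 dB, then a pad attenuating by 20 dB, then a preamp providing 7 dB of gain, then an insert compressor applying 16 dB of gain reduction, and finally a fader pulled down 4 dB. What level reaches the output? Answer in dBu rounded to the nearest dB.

-50 dBu

In dB, series stages simply add:
-50 + 33 − 20 + 7 − 16 − 4 = -50 dBu.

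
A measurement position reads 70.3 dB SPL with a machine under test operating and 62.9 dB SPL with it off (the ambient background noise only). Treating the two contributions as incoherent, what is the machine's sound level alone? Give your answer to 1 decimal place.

69.4 dB SPL

Remove the background by subtracting linear intensities:
L_src = 10·log₁₀(10^(70.3/10) − 10^(62.9/10)) = 10·log₁₀(8765000) = 69.4 dB SPL.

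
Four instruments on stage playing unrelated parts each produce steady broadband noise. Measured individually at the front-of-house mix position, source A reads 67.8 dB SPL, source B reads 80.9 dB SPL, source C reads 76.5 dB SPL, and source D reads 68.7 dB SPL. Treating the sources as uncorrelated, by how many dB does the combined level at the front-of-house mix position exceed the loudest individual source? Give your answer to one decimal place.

Add the sources as powers (linear), then convert back to dB:
L_total = 10·log₁₀(10^(67.8/10) + 10^(80.9/10) + 10^(76.5/10) + 10^(68.7/10)) = 82.58 dB SPL.
Excess over the loudest (80.9 dB): 82.58 − 80.9 = 1.7 dB.

1.7 dB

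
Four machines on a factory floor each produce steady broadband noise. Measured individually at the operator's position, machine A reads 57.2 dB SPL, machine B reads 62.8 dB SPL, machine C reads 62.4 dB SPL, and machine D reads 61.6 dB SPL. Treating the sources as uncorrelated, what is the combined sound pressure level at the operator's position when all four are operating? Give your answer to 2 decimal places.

67.49 dB SPL

Incoherent sources sum as intensities:
L_total = 10·log₁₀(10^(57.2/10) + 10^(62.8/10) + 10^(62.4/10) + 10^(61.6/10)) = 10·log₁₀(5614000) = 67.49 dB SPL.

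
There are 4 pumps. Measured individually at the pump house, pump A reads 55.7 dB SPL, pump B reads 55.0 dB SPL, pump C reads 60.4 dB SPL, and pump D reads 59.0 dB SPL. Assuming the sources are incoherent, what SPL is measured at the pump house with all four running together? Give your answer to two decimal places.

64.11 dB SPL

Incoherent sources sum as intensities:
L_total = 10·log₁₀(10^(55.7/10) + 10^(55.0/10) + 10^(60.4/10) + 10^(59.0/10)) = 10·log₁₀(2579000) = 64.11 dB SPL.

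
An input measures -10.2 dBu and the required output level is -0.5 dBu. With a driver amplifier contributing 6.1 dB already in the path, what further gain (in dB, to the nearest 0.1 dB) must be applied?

3.6 dB

The required make-up gain is the shortfall in the dB sum.
G = -0.5 − (-10.2) − 6.1 = 3.6 dB.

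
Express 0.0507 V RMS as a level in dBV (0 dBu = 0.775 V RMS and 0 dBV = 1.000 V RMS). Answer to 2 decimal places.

dBV = 20·log₁₀(V / 1.000 V).
20·log₁₀(0.0507/1.000) = -25.90 dBV.

-25.90 dBV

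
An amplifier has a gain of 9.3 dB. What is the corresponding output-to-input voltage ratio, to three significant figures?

2.92

Voltage ratio = 10^(dB/20).
10^(9.3/20) = 10^(0.4650) = 2.92.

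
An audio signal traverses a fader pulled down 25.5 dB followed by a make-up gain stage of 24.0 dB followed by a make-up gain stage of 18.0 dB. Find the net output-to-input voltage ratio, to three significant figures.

6.68

Net gain = (−25.5) + 24.0 + 18.0 = 16.5 dB.
Voltage ratio = 10^(16.5/20) = 6.68.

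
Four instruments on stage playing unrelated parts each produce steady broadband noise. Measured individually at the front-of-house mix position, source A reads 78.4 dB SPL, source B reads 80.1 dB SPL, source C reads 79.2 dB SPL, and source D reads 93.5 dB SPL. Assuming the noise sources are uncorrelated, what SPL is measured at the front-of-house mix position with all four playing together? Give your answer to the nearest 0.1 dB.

94.0 dB SPL

Add the sources as powers (linear), then convert back to dB:
L_total = 10·log₁₀(10^(78.4/10) + 10^(80.1/10) + 10^(79.2/10) + 10^(93.5/10)) = 10·log₁₀(2493000000) = 94.0 dB SPL.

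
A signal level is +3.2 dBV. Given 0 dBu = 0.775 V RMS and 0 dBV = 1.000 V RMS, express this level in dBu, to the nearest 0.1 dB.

+5.4 dBu

The offset between the scales is 20·log₁₀(0.775/1.000) = −2.214 dB.
So dBu = +3.2 + 2.214 = +5.4 dBu.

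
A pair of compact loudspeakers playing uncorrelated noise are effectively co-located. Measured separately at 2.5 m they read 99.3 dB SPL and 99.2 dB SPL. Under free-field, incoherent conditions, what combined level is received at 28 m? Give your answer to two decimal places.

81.28 dB SPL

Combined at 2.5 m: 10·log₁₀(10^(99.3/10)+10^(99.2/10)) = 102.261 dB SPL.
Then apply −20·log₁₀(28/2.5) = -20.984 dB → 81.28 dB SPL.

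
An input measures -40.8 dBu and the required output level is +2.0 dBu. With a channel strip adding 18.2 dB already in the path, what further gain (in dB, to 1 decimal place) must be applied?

The required make-up gain is the shortfall in the dB sum.
G = +2.0 − (-40.8) − 18.2 = 24.6 dB.

24.6 dB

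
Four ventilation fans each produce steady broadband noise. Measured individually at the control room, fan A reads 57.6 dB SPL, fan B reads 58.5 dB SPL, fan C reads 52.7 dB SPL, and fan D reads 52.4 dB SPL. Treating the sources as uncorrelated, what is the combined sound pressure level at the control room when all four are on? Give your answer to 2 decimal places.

62.16 dB SPL

Incoherent sources sum as intensities:
L_total = 10·log₁₀(10^(57.6/10) + 10^(58.5/10) + 10^(52.7/10) + 10^(52.4/10)) = 10·log₁₀(1643000) = 62.16 dB SPL.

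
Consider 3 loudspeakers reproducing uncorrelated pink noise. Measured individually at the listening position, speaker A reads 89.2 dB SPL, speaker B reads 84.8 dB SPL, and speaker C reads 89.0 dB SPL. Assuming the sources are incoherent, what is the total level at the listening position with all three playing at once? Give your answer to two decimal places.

Uncorrelated sources add in intensity (power), not in dB.
L_total = 10·log₁₀(10^(89.2/10) + 10^(84.8/10) + 10^(89.0/10)) = 10·log₁₀(1928000000) = 92.85 dB SPL.

92.85 dB SPL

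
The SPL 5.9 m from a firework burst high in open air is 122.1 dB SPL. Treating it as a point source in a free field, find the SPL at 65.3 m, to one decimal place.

Free-field point source: level drops by 20·log₁₀ of the distance ratio.
ΔL = −20·log₁₀(65.3/5.9) = -20.88 dB, so L₂ = 122.1 + (-20.88) = 101.2 dB SPL.

101.2 dB SPL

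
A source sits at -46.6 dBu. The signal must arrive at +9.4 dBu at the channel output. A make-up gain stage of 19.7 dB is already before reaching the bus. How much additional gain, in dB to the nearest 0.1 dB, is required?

36.3 dB

The required make-up gain is the shortfall in the dB sum.
G = +9.4 − (-46.6) − 19.7 = 36.3 dB.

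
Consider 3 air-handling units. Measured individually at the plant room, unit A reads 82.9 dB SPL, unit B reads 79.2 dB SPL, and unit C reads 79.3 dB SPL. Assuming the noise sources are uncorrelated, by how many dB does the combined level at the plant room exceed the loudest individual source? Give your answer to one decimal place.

2.7 dB

Incoherent sources sum as intensities:
L_total = 10·log₁₀(10^(82.9/10) + 10^(79.2/10) + 10^(79.3/10)) = 85.60 dB SPL.
Excess over the loudest (82.9 dB): 85.60 − 82.9 = 2.7 dB.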